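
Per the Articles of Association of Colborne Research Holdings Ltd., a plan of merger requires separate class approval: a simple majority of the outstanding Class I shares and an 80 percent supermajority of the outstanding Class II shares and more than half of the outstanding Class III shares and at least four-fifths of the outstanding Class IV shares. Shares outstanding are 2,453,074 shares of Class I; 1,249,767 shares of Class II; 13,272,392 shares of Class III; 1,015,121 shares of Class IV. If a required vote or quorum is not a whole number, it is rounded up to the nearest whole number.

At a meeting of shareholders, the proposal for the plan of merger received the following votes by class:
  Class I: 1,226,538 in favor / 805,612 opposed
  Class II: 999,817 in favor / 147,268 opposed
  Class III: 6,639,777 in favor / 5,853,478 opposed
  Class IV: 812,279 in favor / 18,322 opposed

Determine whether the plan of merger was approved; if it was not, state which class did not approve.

Approved — every class gave the required vote.

Class I: a majority of 2453074 is 1226538; 1,226,538 required, 1,226,538 in favor — approved.
Class II: 4/5 of 1249767 = 999813.60, rounded up to 999814; 999,814 required, 999,817 in favor — approved.
Class III: a majority of 13272392 is 6636197; 6,636,197 required, 6,639,777 in favor — approved.
Class IV: 4/5 of 1015121 = 812096.80, rounded up to 812097; 812,097 required, 812,279 in favor — approved.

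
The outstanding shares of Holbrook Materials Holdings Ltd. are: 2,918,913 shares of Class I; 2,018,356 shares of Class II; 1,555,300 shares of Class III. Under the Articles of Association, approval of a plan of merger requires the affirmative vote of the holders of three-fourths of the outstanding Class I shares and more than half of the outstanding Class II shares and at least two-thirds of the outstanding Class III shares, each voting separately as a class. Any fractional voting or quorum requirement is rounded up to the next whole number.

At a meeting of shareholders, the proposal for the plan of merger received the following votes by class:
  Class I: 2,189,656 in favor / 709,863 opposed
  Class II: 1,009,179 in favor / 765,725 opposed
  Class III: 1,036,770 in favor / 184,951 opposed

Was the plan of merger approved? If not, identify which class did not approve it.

Class I: 3/4 of 2918913 = 2189184.75, rounded up to 2189185; 2,189,185 required, 2,189,656 in favor — approved.
Class II: a majority of 2018356 is 1009179; 1,009,179 required, 1,009,179 in favor — approved.
Class III: 2/3 of 1555300 = 1036866.67, rounded up to 1036867; 1,036,867 required, 1,036,770 in favor — not approved.

Not approved — the Class III shares did not give the required vote.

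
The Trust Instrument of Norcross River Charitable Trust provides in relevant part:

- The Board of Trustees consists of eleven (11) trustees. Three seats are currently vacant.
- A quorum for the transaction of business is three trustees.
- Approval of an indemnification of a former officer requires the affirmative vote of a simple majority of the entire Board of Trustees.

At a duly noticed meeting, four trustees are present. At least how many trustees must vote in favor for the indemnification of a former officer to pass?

The indemnification of a former officer requires a majority of the entire Board of Trustees (11).
A majority of 11 is 6.
(Only 4 can vote, so the indemnification of a former officer cannot pass at this meeting, but the required vote is still 6.)

6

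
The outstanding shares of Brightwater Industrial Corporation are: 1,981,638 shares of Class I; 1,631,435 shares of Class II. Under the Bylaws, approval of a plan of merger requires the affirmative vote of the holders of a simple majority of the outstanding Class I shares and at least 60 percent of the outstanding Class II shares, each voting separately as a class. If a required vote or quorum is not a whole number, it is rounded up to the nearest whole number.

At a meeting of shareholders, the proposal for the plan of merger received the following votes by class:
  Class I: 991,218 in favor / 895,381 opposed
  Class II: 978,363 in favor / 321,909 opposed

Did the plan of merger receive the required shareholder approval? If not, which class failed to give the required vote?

Not approved — the Class II shares did not give the required vote.

Class I: a majority of 1981638 is 990820; 990,820 required, 991,218 in favor — approved.
Class II: 3/5 of 1631435 = 978861; 978,861 required, 978,363 in favor — not approved.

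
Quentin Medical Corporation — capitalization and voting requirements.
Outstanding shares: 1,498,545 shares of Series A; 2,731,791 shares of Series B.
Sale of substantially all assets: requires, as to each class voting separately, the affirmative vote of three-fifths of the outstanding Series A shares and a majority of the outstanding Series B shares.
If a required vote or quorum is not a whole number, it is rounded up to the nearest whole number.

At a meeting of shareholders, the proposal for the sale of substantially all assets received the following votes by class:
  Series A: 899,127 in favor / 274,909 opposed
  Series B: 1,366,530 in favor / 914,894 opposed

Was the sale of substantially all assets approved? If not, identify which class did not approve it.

Approved — every class gave the required vote.

Series A: 3/5 of 1498545 = 899127; 899,127 required, 899,127 in favor — approved.
Series B: a majority of 2731791 is 1365896; 1,365,896 required, 1,366,530 in favor — approved.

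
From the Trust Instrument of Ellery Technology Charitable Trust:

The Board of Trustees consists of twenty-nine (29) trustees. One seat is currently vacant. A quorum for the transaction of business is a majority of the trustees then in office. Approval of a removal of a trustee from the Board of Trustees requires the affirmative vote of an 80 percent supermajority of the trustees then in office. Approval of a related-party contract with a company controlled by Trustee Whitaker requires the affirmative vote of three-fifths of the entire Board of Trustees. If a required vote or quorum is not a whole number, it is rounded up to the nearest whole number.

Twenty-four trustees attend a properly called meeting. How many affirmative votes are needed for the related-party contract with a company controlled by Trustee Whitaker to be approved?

18

The related-party contract with a company controlled by Trustee Whitaker requires three-fifths of the entire Board of Trustees (29).
3/5 of 29 = 17.40, rounded up to 18.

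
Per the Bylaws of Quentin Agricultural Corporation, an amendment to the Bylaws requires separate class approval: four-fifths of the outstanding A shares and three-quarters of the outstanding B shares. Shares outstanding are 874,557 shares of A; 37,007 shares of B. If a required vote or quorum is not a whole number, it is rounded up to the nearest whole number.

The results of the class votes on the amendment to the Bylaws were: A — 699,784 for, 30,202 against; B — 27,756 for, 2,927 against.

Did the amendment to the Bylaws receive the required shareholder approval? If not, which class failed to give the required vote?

Approved — every class gave the required vote.

A: 4/5 of 874557 = 699645.60, rounded up to 699646; 699,646 required, 699,784 in favor — approved.
B: 3/4 of 37007 = 27755.25, rounded up to 27756; 27,756 required, 27,756 in favor — approved.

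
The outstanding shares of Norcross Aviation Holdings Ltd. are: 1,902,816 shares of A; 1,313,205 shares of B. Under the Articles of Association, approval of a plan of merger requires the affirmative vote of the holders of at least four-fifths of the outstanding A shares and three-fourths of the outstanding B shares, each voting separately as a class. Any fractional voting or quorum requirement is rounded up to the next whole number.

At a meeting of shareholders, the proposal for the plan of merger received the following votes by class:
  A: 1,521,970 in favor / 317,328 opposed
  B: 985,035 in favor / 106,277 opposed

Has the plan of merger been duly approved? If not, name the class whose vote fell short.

Not approved — the A shares did not give the required vote.

A: 4/5 of 1902816 = 1522252.80, rounded up to 1522253; 1,522,253 required, 1,521,970 in favor — not approved.
B: 3/4 of 1313205 = 984903.75, rounded up to 984904; 984,904 required, 985,035 in favor — approved.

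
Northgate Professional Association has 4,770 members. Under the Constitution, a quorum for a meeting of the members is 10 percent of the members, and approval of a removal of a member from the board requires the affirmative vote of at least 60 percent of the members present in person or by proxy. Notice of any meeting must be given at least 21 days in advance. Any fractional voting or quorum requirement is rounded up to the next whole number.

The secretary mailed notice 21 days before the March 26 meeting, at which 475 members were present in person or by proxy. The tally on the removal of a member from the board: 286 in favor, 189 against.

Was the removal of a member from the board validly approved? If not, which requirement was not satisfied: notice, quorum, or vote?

Invalid — quorum requirement not satisfied.

Notice: 21 days given; 21 required. Satisfied.
Quorum: 10% of 4,770 = 477; 475 present. Not satisfied.
Vote: requires three-fifths of those present (475); 3/5 of 475 = 285, so 285 needed; 286 in favor. Satisfied.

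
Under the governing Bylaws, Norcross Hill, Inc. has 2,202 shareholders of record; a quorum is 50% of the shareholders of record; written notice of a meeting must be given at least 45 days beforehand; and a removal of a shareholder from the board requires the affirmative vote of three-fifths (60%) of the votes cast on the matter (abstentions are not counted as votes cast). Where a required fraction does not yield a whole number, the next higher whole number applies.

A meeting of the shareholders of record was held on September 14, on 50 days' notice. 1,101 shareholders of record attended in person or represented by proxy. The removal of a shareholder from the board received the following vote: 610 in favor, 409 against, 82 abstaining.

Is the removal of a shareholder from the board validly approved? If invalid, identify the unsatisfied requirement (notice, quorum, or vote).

Notice: 50 days given; 45 required. Satisfied.
Quorum: 50% of 2,202 = 1,101; 1,101 present. Satisfied.
Vote: requires three-fifths of the votes cast (1,101 − 82 abstaining = 1,019); 3/5 of 1019 = 611.40, rounded up to 612, so 612 needed; 610 in favor. Not satisfied.

Invalid — vote requirement not satisfied.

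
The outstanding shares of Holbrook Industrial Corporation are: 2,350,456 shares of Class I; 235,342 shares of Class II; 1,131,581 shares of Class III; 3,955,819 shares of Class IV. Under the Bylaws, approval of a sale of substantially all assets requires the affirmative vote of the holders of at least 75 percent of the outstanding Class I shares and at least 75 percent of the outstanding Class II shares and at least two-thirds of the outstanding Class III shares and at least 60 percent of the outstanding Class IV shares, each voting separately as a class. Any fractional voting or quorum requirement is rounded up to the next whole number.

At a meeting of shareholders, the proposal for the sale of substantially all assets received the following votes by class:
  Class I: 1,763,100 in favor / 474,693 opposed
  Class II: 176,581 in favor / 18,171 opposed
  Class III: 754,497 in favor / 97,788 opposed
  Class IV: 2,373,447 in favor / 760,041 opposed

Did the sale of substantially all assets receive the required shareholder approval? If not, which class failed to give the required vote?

Not approved — the Class IV shares did not give the required vote.

Class I: 3/4 of 2350456 = 1762842; 1,762,842 required, 1,763,100 in favor — approved.
Class II: 3/4 of 235342 = 176506.50, rounded up to 176507; 176,507 required, 176,581 in favor — approved.
Class III: 2/3 of 1131581 = 754387.33, rounded up to 754388; 754,388 required, 754,497 in favor — approved.
Class IV: 3/5 of 3955819 = 2373491.40, rounded up to 2373492; 2,373,492 required, 2,373,447 in favor — not approved.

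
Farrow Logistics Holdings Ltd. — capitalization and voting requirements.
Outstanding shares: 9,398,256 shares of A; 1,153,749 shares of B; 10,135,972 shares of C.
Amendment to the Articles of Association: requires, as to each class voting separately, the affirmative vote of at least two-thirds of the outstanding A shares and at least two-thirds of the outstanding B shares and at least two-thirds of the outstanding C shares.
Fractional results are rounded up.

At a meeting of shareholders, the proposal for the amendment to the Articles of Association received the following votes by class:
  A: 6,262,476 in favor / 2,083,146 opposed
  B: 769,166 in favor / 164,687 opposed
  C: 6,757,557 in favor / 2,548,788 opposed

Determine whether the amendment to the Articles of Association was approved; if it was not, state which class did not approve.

A: 2/3 of 9398256 = 6265504; 6,265,504 required, 6,262,476 in favor — not approved.
B: 2/3 of 1153749 = 769166; 769,166 required, 769,166 in favor — approved.
C: 2/3 of 10135972 = 6757314.67, rounded up to 6757315; 6,757,315 required, 6,757,557 in favor — approved.

Not approved — the A shares did not give the required vote.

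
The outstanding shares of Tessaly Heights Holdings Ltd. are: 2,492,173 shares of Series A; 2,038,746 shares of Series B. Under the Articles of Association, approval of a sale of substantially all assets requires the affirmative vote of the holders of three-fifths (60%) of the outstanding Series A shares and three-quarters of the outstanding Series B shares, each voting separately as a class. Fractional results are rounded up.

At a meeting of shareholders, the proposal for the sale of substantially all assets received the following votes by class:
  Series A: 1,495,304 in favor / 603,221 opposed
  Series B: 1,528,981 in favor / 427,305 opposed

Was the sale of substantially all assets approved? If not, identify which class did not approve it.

Series A: 3/5 of 2492173 = 1495303.80, rounded up to 1495304; 1,495,304 required, 1,495,304 in favor — approved.
Series B: 3/4 of 2038746 = 1529059.50, rounded up to 1529060; 1,529,060 required, 1,528,981 in favor — not approved.

Not approved — the Series B shares did not give the required vote.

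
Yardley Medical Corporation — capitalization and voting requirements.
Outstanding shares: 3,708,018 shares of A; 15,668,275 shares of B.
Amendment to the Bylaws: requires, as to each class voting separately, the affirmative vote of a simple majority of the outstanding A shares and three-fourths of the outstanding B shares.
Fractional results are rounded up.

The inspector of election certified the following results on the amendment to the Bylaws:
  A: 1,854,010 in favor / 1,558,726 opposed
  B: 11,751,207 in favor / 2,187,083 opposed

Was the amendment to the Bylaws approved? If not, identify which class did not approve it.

Approved — every class gave the required vote.

A: a majority of 3708018 is 1854010; 1,854,010 required, 1,854,010 in favor — approved.
B: 3/4 of 15668275 = 11751206.25, rounded up to 11751207; 11,751,207 required, 11,751,207 in favor — approved.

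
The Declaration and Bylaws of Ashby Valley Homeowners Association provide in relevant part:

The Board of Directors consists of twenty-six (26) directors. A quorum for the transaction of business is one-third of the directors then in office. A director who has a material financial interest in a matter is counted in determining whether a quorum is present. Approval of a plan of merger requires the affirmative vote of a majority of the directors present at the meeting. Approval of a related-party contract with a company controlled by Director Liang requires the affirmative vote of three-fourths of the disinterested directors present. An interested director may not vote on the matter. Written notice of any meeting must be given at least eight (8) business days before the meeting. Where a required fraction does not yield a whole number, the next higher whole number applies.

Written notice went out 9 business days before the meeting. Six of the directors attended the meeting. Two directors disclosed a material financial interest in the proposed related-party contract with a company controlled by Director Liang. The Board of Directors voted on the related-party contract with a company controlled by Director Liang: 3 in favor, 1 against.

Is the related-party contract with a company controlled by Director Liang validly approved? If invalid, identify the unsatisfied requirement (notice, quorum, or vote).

Invalid — quorum requirement not satisfied.

Notice: 9 business days given; 8 required (9 ≥ 8). Satisfied.
Quorum: 6 present (interested directors count toward quorum); quorum is 9. Not satisfied.
Vote: the related-party contract with a company controlled by Director Liang requires three-fourths of the disinterested directors present (6 − 2 = 4). 3/4 of 4 = 3, so 3 affirmative votes are needed; 3 voted in favor. Satisfied. (Moot — without a quorum no business can be validly transacted.)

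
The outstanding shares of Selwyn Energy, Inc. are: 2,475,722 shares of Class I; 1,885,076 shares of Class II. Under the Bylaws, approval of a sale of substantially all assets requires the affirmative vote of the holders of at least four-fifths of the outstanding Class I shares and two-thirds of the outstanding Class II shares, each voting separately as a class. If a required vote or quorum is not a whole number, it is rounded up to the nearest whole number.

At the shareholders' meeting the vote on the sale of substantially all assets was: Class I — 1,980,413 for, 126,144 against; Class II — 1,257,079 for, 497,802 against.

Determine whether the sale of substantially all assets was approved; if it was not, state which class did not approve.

Class I: 4/5 of 2475722 = 1980577.60, rounded up to 1980578; 1,980,578 required, 1,980,413 in favor — not approved.
Class II: 2/3 of 1885076 = 1256717.33, rounded up to 1256718; 1,256,718 required, 1,257,079 in favor — approved.

Not approved — the Class I shares did not give the required vote.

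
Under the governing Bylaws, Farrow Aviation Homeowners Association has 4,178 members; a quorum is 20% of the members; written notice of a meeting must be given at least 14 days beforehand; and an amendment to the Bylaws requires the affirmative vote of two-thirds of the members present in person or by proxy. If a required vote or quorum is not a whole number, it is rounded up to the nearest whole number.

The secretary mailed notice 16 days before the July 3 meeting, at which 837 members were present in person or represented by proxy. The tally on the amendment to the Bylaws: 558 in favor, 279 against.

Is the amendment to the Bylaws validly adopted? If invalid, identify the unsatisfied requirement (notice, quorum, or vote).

Valid — all requirements satisfied.

Notice: 16 days given; 14 required. Satisfied.
Quorum: 20% of 4,178 = 835.60, rounded up to 836; 837 present. Satisfied.
Vote: requires two-thirds of those present (837); 2/3 of 837 = 558, so 558 needed; 558 in favor. Satisfied.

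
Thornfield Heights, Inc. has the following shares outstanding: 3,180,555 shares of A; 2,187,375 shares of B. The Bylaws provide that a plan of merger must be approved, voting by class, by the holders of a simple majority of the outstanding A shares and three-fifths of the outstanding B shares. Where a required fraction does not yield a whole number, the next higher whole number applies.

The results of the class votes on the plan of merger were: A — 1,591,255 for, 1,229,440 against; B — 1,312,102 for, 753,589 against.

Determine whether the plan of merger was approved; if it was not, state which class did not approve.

A: a majority of 3180555 is 1590278; 1,590,278 required, 1,591,255 in favor — approved.
B: 3/5 of 2187375 = 1312425; 1,312,425 required, 1,312,102 in favor — not approved.

Not approved — the B shares did not give the required vote.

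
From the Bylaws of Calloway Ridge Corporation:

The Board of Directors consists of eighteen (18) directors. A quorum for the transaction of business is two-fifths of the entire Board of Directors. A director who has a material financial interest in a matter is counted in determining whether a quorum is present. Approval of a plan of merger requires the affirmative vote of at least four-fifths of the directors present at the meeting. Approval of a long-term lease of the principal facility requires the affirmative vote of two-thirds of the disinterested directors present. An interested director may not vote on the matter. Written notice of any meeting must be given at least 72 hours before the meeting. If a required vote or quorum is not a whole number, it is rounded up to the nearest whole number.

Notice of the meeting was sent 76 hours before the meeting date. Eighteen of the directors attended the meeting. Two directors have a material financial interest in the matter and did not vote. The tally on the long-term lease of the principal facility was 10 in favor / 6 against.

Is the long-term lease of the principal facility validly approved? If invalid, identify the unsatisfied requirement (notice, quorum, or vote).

Invalid — vote requirement not satisfied.

Notice: 76 hours given; 72 required (76 ≥ 72). Satisfied.
Quorum: 18 present (interested directors count toward quorum); quorum is 8. Satisfied.
Vote: the long-term lease of the principal facility requires two-thirds of the disinterested directors present (18 − 2 = 16). 2/3 of 16 = 10.67, rounded up to 11, so 11 affirmative votes are needed; 10 voted in favor. Not satisfied.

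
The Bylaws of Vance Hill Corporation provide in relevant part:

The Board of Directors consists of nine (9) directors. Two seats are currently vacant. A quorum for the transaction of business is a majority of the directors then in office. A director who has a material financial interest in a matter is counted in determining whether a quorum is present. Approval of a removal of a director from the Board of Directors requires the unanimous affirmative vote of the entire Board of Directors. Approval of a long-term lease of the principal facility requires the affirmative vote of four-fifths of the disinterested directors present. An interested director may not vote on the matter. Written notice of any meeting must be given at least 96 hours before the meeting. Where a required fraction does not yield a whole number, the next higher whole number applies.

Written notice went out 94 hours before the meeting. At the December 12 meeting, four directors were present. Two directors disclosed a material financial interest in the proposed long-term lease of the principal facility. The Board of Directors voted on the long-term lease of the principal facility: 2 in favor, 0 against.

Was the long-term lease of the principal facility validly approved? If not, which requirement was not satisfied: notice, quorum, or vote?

Notice: 94 hours given; 96 required (94 < 96). Not satisfied.
Quorum: 4 present (interested directors count toward quorum); quorum is 4. Satisfied.
Vote: the long-term lease of the principal facility requires four-fifths of the disinterested directors present (4 − 2 = 2). 4/5 of 2 = 1.60, rounded up to 2, so 2 affirmative votes are needed; 2 voted in favor. Satisfied.

Invalid — notice requirement not satisfied.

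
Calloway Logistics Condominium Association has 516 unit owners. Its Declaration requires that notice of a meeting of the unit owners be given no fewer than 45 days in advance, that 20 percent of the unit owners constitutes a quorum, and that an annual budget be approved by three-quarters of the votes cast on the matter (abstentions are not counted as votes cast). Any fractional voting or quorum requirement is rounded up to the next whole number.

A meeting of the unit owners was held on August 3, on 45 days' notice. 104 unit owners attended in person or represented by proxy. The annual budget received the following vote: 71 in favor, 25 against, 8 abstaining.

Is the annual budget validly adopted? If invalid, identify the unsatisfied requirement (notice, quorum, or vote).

Notice: 45 days given; 45 required. Satisfied.
Quorum: 20% of 516 = 103.20, rounded up to 104; 104 present. Satisfied.
Vote: requires three-fourths of the votes cast (104 − 8 abstaining = 96); 3/4 of 96 = 72, so 72 needed; 71 in favor. Not satisfied.

Invalid — vote requirement not satisfied.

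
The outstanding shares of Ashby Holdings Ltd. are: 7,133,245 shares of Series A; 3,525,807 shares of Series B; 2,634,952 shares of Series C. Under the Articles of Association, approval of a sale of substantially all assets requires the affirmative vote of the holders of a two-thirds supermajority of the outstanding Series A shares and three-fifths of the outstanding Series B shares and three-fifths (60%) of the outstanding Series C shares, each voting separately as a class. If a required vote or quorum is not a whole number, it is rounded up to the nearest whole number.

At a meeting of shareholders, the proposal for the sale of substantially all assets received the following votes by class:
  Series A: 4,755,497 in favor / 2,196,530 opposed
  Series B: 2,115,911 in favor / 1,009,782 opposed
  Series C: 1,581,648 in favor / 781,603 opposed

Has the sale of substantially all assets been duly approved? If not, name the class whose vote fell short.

Approved — every class gave the required vote.

Series A: 2/3 of 7133245 = 4755496.67, rounded up to 4755497; 4,755,497 required, 4,755,497 in favor — approved.
Series B: 3/5 of 3525807 = 2115484.20, rounded up to 2115485; 2,115,485 required, 2,115,911 in favor — approved.
Series C: 3/5 of 2634952 = 1580971.20, rounded up to 1580972; 1,580,972 required, 1,581,648 in favor — approved.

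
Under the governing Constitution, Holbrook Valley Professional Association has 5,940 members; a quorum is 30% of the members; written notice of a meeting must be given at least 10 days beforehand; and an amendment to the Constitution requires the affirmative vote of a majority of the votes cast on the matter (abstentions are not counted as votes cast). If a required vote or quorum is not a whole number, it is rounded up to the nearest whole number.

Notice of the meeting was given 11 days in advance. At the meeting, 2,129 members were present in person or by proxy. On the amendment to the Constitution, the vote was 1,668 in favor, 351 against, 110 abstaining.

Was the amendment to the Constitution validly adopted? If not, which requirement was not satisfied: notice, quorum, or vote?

Valid — all requirements satisfied.

Notice: 11 days given; 10 required. Satisfied.
Quorum: 30% of 5,940 = 1,782; 2,129 present. Satisfied.
Vote: requires a majority of the votes cast (2,129 − 110 abstaining = 2,019); a majority of 2019 is 1010, so 1,010 needed; 1,668 in favor. Satisfied.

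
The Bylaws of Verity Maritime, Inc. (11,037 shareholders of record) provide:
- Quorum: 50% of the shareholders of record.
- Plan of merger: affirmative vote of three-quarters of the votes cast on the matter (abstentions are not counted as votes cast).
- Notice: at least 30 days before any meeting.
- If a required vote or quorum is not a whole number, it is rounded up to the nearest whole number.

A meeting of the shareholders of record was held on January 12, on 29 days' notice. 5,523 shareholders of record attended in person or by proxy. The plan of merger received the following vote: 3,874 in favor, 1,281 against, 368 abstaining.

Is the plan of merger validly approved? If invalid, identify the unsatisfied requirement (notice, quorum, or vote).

Invalid — notice requirement not satisfied.

Notice: 29 days given; 30 required. Not satisfied.
Quorum: 50% of 11,037 = 5,518.50, rounded up to 5,519; 5,523 present. Satisfied.
Vote: requires three-fourths of the votes cast (5,523 − 368 abstaining = 5,155); 3/4 of 5155 = 3866.25, rounded up to 3867, so 3,867 needed; 3,874 in favor. Satisfied.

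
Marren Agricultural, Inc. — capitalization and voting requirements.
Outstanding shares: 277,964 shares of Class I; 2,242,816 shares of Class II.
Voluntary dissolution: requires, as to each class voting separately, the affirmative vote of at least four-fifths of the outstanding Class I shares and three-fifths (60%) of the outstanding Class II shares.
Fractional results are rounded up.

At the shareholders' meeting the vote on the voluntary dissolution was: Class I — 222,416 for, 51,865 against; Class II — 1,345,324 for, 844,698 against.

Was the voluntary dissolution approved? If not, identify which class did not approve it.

Class I: 4/5 of 277964 = 222371.20, rounded up to 222372; 222,372 required, 222,416 in favor — approved.
Class II: 3/5 of 2242816 = 1345689.60, rounded up to 1345690; 1,345,690 required, 1,345,324 in favor — not approved.

Not approved — the Class II shares did not give the required vote.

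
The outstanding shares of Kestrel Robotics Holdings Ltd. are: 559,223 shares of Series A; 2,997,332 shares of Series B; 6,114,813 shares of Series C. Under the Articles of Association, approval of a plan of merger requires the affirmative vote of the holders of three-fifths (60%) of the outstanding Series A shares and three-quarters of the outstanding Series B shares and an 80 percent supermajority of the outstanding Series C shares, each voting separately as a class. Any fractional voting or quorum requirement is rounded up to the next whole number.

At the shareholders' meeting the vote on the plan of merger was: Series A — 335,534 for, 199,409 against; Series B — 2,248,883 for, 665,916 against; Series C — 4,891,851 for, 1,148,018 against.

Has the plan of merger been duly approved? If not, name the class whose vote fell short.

Approved — every class gave the required vote.

Series A: 3/5 of 559223 = 335533.80, rounded up to 335534; 335,534 required, 335,534 in favor — approved.
Series B: 3/4 of 2997332 = 2247999; 2,247,999 required, 2,248,883 in favor — approved.
Series C: 4/5 of 6114813 = 4891850.40, rounded up to 4891851; 4,891,851 required, 4,891,851 in favor — approved.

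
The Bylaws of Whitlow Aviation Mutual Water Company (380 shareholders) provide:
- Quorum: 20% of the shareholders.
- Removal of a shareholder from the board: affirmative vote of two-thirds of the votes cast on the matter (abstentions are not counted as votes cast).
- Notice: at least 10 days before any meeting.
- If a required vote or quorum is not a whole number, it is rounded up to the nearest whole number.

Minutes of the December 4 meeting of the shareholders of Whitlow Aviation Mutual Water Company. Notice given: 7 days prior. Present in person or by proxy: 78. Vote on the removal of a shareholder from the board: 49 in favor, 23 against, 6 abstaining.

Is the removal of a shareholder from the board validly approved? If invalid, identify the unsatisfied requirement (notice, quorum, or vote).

Invalid — notice requirement not satisfied.

Notice: 7 days given; 10 required. Not satisfied.
Quorum: 20% of 380 = 76; 78 present. Satisfied.
Vote: requires two-thirds of the votes cast (78 − 6 abstaining = 72); 2/3 of 72 = 48, so 48 needed; 49 in favor. Satisfied.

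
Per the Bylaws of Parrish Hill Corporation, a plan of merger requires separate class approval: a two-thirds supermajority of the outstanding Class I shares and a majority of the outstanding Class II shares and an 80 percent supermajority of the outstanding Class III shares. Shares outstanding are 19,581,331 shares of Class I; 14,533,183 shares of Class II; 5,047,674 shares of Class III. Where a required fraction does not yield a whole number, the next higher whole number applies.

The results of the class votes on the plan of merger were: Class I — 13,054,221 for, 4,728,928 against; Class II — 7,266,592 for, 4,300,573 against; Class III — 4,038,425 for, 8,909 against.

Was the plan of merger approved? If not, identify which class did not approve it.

Approved — every class gave the required vote.

Class I: 2/3 of 19581331 = 13054220.67, rounded up to 13054221; 13,054,221 required, 13,054,221 in favor — approved.
Class II: a majority of 14533183 is 7266592; 7,266,592 required, 7,266,592 in favor — approved.
Class III: 4/5 of 5047674 = 4038139.20, rounded up to 4038140; 4,038,140 required, 4,038,425 in favor — approved.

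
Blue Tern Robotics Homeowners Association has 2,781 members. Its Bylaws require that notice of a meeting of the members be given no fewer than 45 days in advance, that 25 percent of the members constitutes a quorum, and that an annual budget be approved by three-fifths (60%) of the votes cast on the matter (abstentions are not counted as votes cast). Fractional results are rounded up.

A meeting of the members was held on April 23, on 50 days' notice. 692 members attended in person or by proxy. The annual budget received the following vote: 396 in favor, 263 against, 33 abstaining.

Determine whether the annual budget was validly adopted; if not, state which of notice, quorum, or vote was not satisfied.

Notice: 50 days given; 45 required. Satisfied.
Quorum: 25% of 2,781 = 695.25, rounded up to 696; 692 present. Not satisfied.
Vote: requires three-fifths of the votes cast (692 − 33 abstaining = 659); 3/5 of 659 = 395.40, rounded up to 396, so 396 needed; 396 in favor. Satisfied.

Invalid — quorum requirement not satisfied.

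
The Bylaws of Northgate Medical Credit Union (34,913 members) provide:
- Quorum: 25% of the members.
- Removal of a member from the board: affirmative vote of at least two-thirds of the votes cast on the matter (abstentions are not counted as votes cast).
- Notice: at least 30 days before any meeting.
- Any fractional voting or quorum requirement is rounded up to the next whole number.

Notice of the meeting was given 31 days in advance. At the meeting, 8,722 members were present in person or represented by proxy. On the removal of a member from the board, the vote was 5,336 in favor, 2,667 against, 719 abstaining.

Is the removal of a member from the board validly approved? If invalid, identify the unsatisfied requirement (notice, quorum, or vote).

Invalid — quorum requirement not satisfied.

Notice: 31 days given; 30 required. Satisfied.
Quorum: 25% of 34,913 = 8,728.25, rounded up to 8,729; 8,722 present. Not satisfied.
Vote: requires two-thirds of the votes cast (8,722 − 719 abstaining = 8,003); 2/3 of 8003 = 5335.33, rounded up to 5336, so 5,336 needed; 5,336 in favor. Satisfied.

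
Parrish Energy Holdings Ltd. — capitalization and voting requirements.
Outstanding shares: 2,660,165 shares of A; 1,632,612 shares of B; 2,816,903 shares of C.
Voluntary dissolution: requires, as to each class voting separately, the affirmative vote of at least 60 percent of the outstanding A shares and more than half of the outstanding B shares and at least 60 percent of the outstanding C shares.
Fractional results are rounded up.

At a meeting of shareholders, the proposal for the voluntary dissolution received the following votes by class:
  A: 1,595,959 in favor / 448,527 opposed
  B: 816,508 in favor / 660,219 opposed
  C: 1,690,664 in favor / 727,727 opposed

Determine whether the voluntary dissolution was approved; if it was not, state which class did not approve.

Not approved — the A shares did not give the required vote.

A: 3/5 of 2660165 = 1596099; 1,596,099 required, 1,595,959 in favor — not approved.
B: a majority of 1632612 is 816307; 816,307 required, 816,508 in favor — approved.
C: 3/5 of 2816903 = 1690141.80, rounded up to 1690142; 1,690,142 required, 1,690,664 in favor — approved.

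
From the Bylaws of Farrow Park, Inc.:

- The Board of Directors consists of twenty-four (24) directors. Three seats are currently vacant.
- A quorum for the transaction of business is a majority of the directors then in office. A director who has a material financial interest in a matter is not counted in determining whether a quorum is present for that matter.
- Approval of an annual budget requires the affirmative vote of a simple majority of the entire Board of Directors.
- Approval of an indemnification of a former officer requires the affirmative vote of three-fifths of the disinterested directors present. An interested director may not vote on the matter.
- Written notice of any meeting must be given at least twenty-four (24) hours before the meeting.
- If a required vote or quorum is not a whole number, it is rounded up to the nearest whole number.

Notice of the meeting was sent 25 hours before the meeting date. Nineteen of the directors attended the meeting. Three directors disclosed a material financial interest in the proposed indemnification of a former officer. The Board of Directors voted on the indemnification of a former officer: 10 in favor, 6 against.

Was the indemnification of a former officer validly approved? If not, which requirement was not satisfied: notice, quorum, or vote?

Valid — all requirements satisfied.

Notice: 25 hours given; 24 required (25 ≥ 24). Satisfied.
Quorum: 19 present, but the 3 interested directors do not count, leaving 16. Quorum is 11. Satisfied.
Vote: the indemnification of a former officer requires three-fifths of the disinterested directors present (19 − 3 = 16). 3/5 of 16 = 9.60, rounded up to 10, so 10 affirmative votes are needed; 10 voted in favor. Satisfied.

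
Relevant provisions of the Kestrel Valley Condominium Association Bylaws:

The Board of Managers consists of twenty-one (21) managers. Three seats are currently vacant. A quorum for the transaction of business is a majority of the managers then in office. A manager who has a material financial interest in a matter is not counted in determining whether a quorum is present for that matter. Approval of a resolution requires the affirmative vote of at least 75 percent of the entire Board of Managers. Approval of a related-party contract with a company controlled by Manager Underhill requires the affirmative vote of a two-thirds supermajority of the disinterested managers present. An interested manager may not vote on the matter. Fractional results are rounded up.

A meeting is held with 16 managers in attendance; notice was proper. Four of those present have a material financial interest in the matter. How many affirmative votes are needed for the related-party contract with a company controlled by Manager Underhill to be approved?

8

The related-party contract with a company controlled by Manager Underhill requires two-thirds of the disinterested managers present (16 − 4 = 12).
2/3 of 12 = 8.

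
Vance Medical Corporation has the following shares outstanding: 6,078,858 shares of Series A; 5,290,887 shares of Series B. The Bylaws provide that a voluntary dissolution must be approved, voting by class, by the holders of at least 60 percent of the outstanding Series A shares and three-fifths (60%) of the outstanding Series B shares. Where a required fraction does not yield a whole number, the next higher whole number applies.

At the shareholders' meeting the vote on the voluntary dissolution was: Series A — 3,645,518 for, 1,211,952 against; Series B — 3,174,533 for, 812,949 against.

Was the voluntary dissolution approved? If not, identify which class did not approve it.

Series A: 3/5 of 6078858 = 3647314.80, rounded up to 3647315; 3,647,315 required, 3,645,518 in favor — not approved.
Series B: 3/5 of 5290887 = 3174532.20, rounded up to 3174533; 3,174,533 required, 3,174,533 in favor — approved.

Not approved — the Series A shares did not give the required vote.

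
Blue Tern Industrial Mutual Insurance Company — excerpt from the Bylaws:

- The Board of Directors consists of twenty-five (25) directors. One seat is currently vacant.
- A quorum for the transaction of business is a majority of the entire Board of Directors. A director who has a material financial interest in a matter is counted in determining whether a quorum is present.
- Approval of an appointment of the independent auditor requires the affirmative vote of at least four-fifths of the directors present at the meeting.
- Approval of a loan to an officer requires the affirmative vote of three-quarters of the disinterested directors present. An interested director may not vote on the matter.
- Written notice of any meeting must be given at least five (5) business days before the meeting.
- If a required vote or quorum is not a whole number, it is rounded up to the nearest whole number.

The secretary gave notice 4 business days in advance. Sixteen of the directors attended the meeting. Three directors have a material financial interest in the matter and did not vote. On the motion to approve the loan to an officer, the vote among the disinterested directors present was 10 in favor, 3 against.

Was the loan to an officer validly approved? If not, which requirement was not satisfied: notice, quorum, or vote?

Invalid — notice requirement not satisfied.

Notice: 4 business days given; 5 required (4 < 5). Not satisfied.
Quorum: 16 present (interested directors count toward quorum); quorum is 13. Satisfied.
Vote: the loan to an officer requires three-fourths of the disinterested directors present (16 − 3 = 13). 3/4 of 13 = 9.75, rounded up to 10, so 10 affirmative votes are needed; 10 voted in favor. Satisfied.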